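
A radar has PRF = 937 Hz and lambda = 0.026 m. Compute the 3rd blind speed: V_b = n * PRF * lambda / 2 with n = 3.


V_blind = 3 * 937 * 0.026 / 2 = 36.5 m/s

36.5 m/s


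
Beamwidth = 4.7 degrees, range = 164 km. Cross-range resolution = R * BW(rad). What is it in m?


BW_rad = 0.082030475
CR = 164000 * 0.082030475 = 13453.0 m

13453.0 m


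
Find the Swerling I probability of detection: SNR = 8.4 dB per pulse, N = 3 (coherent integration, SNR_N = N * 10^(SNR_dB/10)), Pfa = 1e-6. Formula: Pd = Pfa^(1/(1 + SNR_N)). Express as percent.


SNR_lin = 10^(8.4/10) = 6.91831
SNR_N = 3 * 6.91831 = 20.75493
1/(1 + SNR_N) = 1/21.75493 = 0.0459666
Pd = (1e-6)^0.0459666 = 0.52991
Pd = 53.0%

53.0%


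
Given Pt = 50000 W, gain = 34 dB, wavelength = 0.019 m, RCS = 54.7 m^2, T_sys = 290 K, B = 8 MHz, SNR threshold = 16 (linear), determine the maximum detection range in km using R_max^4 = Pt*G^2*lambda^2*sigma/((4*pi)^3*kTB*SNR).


G_lin = 10^(34/10) = 2511.886432
R^4 = 50000 * 2511.886432^2 * 0.019^2 * 54.7 / ((4*pi)^3 * 1.38e-23 * 290 * 8000000.0 * 16)
R^4 = 6.12841e18 m^4
R_max = (6.12841e18)^(1/4) = 49755.0 m = 49.8 km

49.8 km


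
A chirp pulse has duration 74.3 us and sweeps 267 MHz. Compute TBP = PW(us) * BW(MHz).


TBP = 74.3 * 267 = 19838.1

19838.1


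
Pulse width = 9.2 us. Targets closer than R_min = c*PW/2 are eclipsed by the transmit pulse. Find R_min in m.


R_min = 3e8 * 9.2e-6 / 2 = 1380.0 m

1380.0 m


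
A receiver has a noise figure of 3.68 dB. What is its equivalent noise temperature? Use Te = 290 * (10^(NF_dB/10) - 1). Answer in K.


NF_lin = 10^(3.68/10) = 2.333458
Te = 290 * (2.333458 - 1) = 386.7 K

386.7 K


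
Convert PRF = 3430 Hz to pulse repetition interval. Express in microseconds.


PRI = 1/3430 = 0.0002915452 s = 291.5 us

291.5 us


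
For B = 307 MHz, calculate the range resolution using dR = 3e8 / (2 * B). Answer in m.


dR = 3e8 / (2 * 307000000.0) = 0.49 m

0.49 m


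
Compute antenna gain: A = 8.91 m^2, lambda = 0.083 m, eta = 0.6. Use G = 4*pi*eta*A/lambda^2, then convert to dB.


G_linear = 4*pi*0.6*8.91/0.083^2 = 9751.75
G_dB = 10*log10(9751.75) = 39.9 dB

39.9 dB


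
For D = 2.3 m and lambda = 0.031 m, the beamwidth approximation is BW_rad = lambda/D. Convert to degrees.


BW_rad = 0.031 / 2.3 = 0.013478
BW_deg = 0.77 degrees

0.77 degrees


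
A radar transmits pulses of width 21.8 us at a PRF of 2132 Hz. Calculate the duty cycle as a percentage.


DC = 21.8e-6 * 2132 * 100 = 4.65%

4.65%


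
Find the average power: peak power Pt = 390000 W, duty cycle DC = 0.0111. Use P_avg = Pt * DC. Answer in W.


P_avg = 390000 * 0.0111 = 4329.0 W

4329.0 W


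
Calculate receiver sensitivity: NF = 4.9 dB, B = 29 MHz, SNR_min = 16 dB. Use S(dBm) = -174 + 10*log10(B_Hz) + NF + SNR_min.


10*log10(29000000.0) = 74.62
S = -174 + 74.62 + 4.9 + 16 = -78.5 dBm

-78.5 dBm


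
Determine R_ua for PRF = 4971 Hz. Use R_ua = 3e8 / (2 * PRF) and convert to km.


R_ua = 3e8 / (2 * 4971) = 30175.0 m = 30.2 km

30.2 km


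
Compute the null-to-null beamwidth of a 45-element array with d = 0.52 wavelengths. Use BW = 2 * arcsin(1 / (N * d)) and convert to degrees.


1/(N*d) = 1/(45*0.52) = 0.042735
BW = 2*arcsin(0.042735) = 4.9 degrees

4.9 degrees


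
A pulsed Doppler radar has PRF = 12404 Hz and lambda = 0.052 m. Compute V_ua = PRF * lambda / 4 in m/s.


V_ua = 12404 * 0.052 / 4 = 161.3 m/s

161.3 m/s


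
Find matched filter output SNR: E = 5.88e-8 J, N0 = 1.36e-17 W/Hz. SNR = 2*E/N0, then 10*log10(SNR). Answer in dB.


SNR_lin = 2 * 5.88e-8 / 1.36e-17 = 8.647e9
SNR_dB = 10*log10(8.647e9) = 99.4 dB

99.4 dB


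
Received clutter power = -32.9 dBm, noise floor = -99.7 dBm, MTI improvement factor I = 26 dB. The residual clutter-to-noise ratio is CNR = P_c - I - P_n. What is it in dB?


CNR = -32.9 - 26 - (-99.7) = 40.8 dB

40.8 dB


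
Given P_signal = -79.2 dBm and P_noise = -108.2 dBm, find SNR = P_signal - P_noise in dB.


SNR = -79.2 - (-108.2) = 29.0 dB

29.0 dB


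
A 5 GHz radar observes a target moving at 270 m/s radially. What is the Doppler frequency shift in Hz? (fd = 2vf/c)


fd = 2 * 270 * 5000000000.0 / 3e8 = 9000.0 Hz

9000.0 Hz


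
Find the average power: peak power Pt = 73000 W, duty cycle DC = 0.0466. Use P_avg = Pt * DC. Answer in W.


P_avg = 73000 * 0.0466 = 3401.8 W

3401.8 W


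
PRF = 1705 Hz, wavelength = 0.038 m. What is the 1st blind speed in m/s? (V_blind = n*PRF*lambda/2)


V_blind = 1 * 1705 * 0.038 / 2 = 32.4 m/s

32.4 m/s


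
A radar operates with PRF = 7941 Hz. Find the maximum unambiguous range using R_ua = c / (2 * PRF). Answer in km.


R_ua = 3e8 / (2 * 7941) = 18889.3 m = 18.9 km

18.9 km


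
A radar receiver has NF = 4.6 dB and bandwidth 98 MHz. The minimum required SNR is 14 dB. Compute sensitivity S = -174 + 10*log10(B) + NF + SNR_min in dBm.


10*log10(98000000.0) = 79.91
S = -174 + 79.91 + 4.6 + 14 = -75.5 dBm

-75.5 dBm


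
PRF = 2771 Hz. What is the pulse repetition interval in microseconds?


PRI = 1/2771 = 0.0003608805 s = 360.9 us

360.9 us


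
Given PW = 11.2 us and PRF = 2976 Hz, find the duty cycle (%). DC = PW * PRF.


DC = 11.2e-6 * 2976 * 100 = 3.33%

3.33%


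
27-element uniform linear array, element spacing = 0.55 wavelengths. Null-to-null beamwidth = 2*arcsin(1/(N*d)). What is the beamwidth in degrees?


1/(N*d) = 1/(27*0.55) = 0.06734
BW = 2*arcsin(0.06734) = 7.7 degrees

7.7 degrees


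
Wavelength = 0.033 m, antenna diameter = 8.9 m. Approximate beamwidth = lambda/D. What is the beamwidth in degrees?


BW_rad = 0.033 / 8.9 = 0.003708
BW_deg = 0.21 degrees

0.21 degrees


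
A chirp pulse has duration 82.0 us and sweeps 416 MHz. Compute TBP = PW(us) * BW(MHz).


TBP = 82.0 * 416 = 34112.0

34112.0


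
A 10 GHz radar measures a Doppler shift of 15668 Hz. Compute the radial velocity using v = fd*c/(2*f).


v = 15668 * 3e8 / (2 * 10000000000.0) = 235.0 m/s

235.0 m/s


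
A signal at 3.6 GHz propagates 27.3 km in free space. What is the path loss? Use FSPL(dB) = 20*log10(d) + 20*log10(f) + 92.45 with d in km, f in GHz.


20*log10(27.3) = 28.72
20*log10(3.6) = 11.13
FSPL = 132.3 dB

132.3 dB


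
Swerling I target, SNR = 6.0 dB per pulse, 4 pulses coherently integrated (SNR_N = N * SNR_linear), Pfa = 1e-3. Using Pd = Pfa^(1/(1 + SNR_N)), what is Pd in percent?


SNR_lin = 10^(6.0/10) = 3.98107
SNR_N = 4 * 3.98107 = 15.92428
1/(1 + SNR_N) = 1/16.92428 = 0.0590867
Pd = (1e-3)^0.0590867 = 0.66487
Pd = 66.5%

66.5%


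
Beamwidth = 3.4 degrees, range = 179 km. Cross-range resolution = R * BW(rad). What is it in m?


BW_rad = 0.059341195
CR = 179000 * 0.059341195 = 10622.1 m

10622.1 m


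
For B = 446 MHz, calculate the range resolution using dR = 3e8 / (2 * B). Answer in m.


dR = 3e8 / (2 * 446000000.0) = 0.34 m

0.34 m


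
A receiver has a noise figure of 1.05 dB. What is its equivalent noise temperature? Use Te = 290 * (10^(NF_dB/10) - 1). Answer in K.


NF_lin = 10^(1.05/10) = 1.273503
Te = 290 * (1.273503 - 1) = 79.3 K

79.3 K


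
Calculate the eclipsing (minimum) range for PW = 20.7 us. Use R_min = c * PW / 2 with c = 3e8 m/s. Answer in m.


R_min = 3e8 * 20.7e-6 / 2 = 3105.0 m

3105.0 m


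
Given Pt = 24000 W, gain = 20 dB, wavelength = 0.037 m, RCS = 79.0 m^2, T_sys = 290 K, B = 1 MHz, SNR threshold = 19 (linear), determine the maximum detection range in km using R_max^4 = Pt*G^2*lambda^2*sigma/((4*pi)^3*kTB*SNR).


G_lin = 10^(20/10) = 100.0
R^4 = 24000 * 100.0^2 * 0.037^2 * 79.0 / ((4*pi)^3 * 1.38e-23 * 290 * 1000000.0 * 19)
R^4 = 1.72021e17 m^4
R_max = (1.72021e17)^(1/4) = 20365.5 m = 20.4 km

20.4 km


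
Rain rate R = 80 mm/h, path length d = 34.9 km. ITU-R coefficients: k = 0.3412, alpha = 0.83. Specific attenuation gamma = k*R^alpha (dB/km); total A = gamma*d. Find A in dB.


gamma = 0.3412 * 80^0.83 = 12.959066 dB/km
A = 12.959066 * 34.9 = 452.27 dB

452.27 dB


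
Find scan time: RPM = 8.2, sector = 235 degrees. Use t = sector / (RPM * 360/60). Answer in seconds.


t = 235 / (8.2 * 360) * 60 = 4.78 s

4.78 s


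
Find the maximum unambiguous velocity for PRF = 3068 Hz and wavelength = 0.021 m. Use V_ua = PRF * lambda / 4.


V_ua = 3068 * 0.021 / 4 = 16.1 m/s

16.1 m/s


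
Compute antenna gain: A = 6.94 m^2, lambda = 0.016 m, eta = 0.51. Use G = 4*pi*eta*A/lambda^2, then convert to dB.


G_linear = 4*pi*0.51*6.94/0.016^2 = 173739.89
G_dB = 10*log10(173739.89) = 52.4 dB

52.4 dB


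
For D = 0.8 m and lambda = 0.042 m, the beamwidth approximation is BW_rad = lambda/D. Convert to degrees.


BW_rad = 0.042 / 0.8 = 0.0525
BW_deg = 3.01 degrees

3.01 degrees


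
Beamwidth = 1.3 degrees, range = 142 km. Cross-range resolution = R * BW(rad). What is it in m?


BW_rad = 0.02268928
CR = 142000 * 0.02268928 = 3221.9 m

3221.9 m


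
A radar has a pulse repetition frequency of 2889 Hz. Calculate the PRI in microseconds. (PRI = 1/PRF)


PRI = 1/2889 = 0.0003461405 s = 346.1 us

346.1 us


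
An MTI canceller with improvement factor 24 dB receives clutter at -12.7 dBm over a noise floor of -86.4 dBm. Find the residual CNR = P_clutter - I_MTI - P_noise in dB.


CNR = -12.7 - 24 - (-86.4) = 49.7 dB

49.7 dB


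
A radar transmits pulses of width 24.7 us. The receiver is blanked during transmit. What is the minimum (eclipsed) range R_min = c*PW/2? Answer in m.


R_min = 3e8 * 24.7e-6 / 2 = 3705.0 m

3705.0 m


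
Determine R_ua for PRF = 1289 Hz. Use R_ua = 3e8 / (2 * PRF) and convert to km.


R_ua = 3e8 / (2 * 1289) = 116369.3 m = 116.4 km

116.4 km


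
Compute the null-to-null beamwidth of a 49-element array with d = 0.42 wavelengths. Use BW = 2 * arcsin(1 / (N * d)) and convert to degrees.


1/(N*d) = 1/(49*0.42) = 0.048591
BW = 2*arcsin(0.048591) = 5.6 degrees

5.6 degrees


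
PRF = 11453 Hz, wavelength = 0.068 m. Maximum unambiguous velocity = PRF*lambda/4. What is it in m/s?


V_ua = 11453 * 0.068 / 4 = 194.7 m/s

194.7 m/s


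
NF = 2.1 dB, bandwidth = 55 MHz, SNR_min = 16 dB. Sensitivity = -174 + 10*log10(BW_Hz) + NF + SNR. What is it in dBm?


10*log10(55000000.0) = 77.4
S = -174 + 77.4 + 2.1 + 16 = -78.5 dBm

-78.5 dBm


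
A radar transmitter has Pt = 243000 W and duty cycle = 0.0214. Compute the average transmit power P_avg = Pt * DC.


P_avg = 243000 * 0.0214 = 5200.2 W

5200.2 W


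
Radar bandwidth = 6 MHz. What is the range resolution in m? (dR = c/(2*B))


dR = 3e8 / (2 * 6000000.0) = 25.0 m

25.0 m


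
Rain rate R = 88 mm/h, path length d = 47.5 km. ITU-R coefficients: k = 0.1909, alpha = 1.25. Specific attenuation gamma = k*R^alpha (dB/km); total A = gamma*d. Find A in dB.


gamma = 0.1909 * 88^1.25 = 51.45283 dB/km
A = 51.45283 * 47.5 = 2444.01 dB

2444.01 dB


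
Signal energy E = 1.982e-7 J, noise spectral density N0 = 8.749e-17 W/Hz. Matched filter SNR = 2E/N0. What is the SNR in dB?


SNR_lin = 2 * 1.982e-7 / 8.749e-17 = 4.531e9
SNR_dB = 10*log10(4.531e9) = 96.6 dB

96.6 dB


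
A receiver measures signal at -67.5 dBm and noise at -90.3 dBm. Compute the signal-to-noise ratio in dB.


SNR = -67.5 - (-90.3) = 22.8 dB

22.8 dB


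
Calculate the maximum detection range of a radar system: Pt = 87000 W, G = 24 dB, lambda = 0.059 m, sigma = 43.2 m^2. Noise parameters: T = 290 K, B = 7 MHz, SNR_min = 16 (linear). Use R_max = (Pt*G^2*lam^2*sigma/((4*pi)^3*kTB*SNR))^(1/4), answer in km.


G_lin = 10^(24/10) = 251.188643
R^4 = 87000 * 251.188643^2 * 0.059^2 * 43.2 / ((4*pi)^3 * 1.38e-23 * 290 * 7000000.0 * 16)
R^4 = 9.28073e17 m^4
R_max = (9.28073e17)^(1/4) = 31038.1 m = 31.0 km

31.0 km


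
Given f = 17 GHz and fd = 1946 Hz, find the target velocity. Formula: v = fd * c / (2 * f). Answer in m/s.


v = 1946 * 3e8 / (2 * 17000000000.0) = 17.2 m/s

17.2 m/s


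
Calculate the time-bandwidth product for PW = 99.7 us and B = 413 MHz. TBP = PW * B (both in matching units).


TBP = 99.7 * 413 = 41176.1

41176.1


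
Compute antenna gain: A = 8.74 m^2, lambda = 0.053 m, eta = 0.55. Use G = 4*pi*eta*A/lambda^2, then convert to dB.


G_linear = 4*pi*0.55*8.74/0.053^2 = 21504.64
G_dB = 10*log10(21504.64) = 43.3 dB

43.3 dB


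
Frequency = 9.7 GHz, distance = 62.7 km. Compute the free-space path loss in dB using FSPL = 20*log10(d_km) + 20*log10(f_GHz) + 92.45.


20*log10(62.7) = 35.95
20*log10(9.7) = 19.74
FSPL = 148.1 dB

148.1 dB


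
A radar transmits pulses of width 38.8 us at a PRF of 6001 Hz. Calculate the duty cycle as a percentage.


DC = 38.8e-6 * 6001 * 100 = 23.28%

23.28%


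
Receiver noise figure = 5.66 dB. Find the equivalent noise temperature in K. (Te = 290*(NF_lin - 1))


NF_lin = 10^(5.66/10) = 3.68129
Te = 290 * (3.68129 - 1) = 777.6 K

777.6 K


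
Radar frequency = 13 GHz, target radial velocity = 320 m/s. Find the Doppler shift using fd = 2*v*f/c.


fd = 2 * 320 * 13000000000.0 / 3e8 = 27733.3 Hz

27733.3 Hz


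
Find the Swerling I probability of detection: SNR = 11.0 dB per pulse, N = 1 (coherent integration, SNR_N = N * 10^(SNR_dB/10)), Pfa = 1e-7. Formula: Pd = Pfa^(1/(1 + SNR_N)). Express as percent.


SNR_lin = 10^(11.0/10) = 12.58925
SNR_N = 1 * 12.58925 = 12.58925
1/(1 + SNR_N) = 1/13.58925 = 0.0735876
Pd = (1e-7)^0.0735876 = 0.30541
Pd = 30.5%

30.5%


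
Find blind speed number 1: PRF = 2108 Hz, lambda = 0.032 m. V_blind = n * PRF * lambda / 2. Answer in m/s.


V_blind = 1 * 2108 * 0.032 / 2 = 33.7 m/s

33.7 m/s


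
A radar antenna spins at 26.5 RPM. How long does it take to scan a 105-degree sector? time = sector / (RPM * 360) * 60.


t = 105 / (26.5 * 360) * 60 = 0.66 s

0.66 s


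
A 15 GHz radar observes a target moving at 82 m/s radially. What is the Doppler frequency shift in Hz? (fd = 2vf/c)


fd = 2 * 82 * 15000000000.0 / 3e8 = 8200.0 Hz

8200.0 Hz


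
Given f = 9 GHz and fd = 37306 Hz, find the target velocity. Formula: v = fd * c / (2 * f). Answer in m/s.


v = 37306 * 3e8 / (2 * 9000000000.0) = 621.8 m/s

621.8 m/s


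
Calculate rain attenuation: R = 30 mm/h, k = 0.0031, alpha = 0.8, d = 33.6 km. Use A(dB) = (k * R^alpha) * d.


gamma = 0.0031 * 30^0.8 = 0.047104 dB/km
A = 0.047104 * 33.6 = 1.58 dB

1.58 dB


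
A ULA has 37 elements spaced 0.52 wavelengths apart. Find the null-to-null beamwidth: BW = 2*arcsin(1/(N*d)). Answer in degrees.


1/(N*d) = 1/(37*0.52) = 0.051975
BW = 2*arcsin(0.051975) = 6.0 degrees

6.0 degrees


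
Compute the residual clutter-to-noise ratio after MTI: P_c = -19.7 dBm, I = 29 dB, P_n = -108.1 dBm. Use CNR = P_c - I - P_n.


CNR = -19.7 - 29 - (-108.1) = 59.4 dB

59.4 dB


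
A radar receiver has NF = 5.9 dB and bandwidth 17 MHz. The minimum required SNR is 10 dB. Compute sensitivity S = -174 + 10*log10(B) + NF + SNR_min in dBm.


10*log10(17000000.0) = 72.3
S = -174 + 72.3 + 5.9 + 10 = -85.8 dBm

-85.8 dBm


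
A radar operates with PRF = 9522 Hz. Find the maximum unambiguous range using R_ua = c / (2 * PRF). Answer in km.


R_ua = 3e8 / (2 * 9522) = 15753.0 m = 15.8 km

15.8 km


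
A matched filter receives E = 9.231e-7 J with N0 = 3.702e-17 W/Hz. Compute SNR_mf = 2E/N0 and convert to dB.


SNR_lin = 2 * 9.231e-7 / 3.702e-17 = 4.987e10
SNR_dB = 10*log10(4.987e10) = 107.0 dB

107.0 dB


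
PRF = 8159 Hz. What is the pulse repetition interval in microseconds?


PRI = 1/8159 = 0.000122564 s = 122.6 us

122.6 us


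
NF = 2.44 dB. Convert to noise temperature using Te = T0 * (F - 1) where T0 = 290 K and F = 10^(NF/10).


NF_lin = 10^(2.44/10) = 1.753881
Te = 290 * (1.753881 - 1) = 218.6 K

218.6 K


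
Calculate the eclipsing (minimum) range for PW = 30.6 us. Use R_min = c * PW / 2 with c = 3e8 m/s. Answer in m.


R_min = 3e8 * 30.6e-6 / 2 = 4590.0 m

4590.0 m


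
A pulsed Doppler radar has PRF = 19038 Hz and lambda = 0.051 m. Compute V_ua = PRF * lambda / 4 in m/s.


V_ua = 19038 * 0.051 / 4 = 242.7 m/s

242.7 m/s


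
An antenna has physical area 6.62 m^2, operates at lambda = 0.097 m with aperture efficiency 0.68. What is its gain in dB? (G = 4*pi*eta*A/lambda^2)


G_linear = 4*pi*0.68*6.62/0.097^2 = 6012.2
G_dB = 10*log10(6012.2) = 37.8 dB

37.8 dB


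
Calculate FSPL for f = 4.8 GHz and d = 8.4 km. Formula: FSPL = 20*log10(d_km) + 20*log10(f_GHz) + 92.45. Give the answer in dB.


20*log10(8.4) = 18.49
20*log10(4.8) = 13.62
FSPL = 124.6 dB

124.6 dB


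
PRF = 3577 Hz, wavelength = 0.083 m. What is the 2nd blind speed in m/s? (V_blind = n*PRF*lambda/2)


V_blind = 2 * 3577 * 0.083 / 2 = 296.9 m/s

296.9 m/s


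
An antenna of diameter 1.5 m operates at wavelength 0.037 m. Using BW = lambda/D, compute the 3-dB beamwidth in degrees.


BW_rad = 0.037 / 1.5 = 0.024667
BW_deg = 1.41 degrees

1.41 degrees


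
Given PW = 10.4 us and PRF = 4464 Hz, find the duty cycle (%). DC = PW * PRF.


DC = 10.4e-6 * 4464 * 100 = 4.64%

4.64%


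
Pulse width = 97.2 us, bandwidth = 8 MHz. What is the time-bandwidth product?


TBP = 97.2 * 8 = 777.6

777.6


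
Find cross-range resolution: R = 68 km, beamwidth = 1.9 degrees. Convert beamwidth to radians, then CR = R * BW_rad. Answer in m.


BW_rad = 0.033161256
CR = 68000 * 0.033161256 = 2255.0 m

2255.0 m


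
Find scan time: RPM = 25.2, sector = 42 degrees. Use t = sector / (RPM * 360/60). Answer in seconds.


t = 42 / (25.2 * 360) * 60 = 0.28 s

0.28 s


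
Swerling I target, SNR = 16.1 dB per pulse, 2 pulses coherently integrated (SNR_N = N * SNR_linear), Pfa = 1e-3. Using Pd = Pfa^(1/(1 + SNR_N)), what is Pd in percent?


SNR_lin = 10^(16.1/10) = 40.73803
SNR_N = 2 * 40.73803 = 81.47606
1/(1 + SNR_N) = 1/82.47606 = 0.0121247
Pd = (1e-3)^0.0121247 = 0.91966
Pd = 92.0%

92.0%


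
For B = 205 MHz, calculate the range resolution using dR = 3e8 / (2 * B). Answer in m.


dR = 3e8 / (2 * 205000000.0) = 0.73 m

0.73 m


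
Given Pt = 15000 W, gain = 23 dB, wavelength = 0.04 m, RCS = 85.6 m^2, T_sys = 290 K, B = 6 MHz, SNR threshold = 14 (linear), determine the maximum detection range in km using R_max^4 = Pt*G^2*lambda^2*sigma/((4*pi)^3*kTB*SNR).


G_lin = 10^(23/10) = 199.526231
R^4 = 15000 * 199.526231^2 * 0.04^2 * 85.6 / ((4*pi)^3 * 1.38e-23 * 290 * 6000000.0 * 14)
R^4 = 1.22602e17 m^4
R_max = (1.22602e17)^(1/4) = 18712.2 m = 18.7 km

18.7 km


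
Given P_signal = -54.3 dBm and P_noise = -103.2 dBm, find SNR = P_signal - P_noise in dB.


SNR = -54.3 - (-103.2) = 48.9 dB

48.9 dB


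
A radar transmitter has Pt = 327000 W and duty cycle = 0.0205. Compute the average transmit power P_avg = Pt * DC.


P_avg = 327000 * 0.0205 = 6703.5 W

6703.5 W


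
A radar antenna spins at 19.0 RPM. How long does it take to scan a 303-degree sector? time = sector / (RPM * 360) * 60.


t = 303 / (19.0 * 360) * 60 = 2.66 s

2.66 s


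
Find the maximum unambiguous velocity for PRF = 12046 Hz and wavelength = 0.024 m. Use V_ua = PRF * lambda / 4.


V_ua = 12046 * 0.024 / 4 = 72.3 m/s

72.3 m/s


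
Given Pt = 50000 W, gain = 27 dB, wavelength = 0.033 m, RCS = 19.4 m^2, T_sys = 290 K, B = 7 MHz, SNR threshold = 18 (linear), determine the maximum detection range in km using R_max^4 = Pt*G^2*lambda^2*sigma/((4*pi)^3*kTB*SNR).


G_lin = 10^(27/10) = 501.187234
R^4 = 50000 * 501.187234^2 * 0.033^2 * 19.4 / ((4*pi)^3 * 1.38e-23 * 290 * 7000000.0 * 18)
R^4 = 2.65169e17 m^4
R_max = (2.65169e17)^(1/4) = 22692.4 m = 22.7 km

22.7 km


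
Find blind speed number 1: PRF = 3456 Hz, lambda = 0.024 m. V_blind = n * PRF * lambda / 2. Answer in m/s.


V_blind = 1 * 3456 * 0.024 / 2 = 41.5 m/s

41.5 m/s


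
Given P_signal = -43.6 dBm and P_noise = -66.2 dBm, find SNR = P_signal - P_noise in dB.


SNR = -43.6 - (-66.2) = 22.6 dB

22.6 dB


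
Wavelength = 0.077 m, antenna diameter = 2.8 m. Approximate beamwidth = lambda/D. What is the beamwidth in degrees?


BW_rad = 0.077 / 2.8 = 0.0275
BW_deg = 1.58 degrees

1.58 degrees


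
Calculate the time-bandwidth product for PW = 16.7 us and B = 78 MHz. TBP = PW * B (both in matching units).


TBP = 16.7 * 78 = 1302.6

1302.6


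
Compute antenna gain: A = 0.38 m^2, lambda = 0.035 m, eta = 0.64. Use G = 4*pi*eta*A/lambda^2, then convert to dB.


G_linear = 4*pi*0.64*0.38/0.035^2 = 2494.81
G_dB = 10*log10(2494.81) = 34.0 dB

34.0 dB


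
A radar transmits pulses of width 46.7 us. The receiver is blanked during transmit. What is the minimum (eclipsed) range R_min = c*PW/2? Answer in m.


R_min = 3e8 * 46.7e-6 / 2 = 7005.0 m

7005.0 m


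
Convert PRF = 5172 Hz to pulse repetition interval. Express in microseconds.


PRI = 1/5172 = 0.0001933488 s = 193.3 us

193.3 us


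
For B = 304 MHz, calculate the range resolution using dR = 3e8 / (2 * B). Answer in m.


dR = 3e8 / (2 * 304000000.0) = 0.49 m

0.49 m


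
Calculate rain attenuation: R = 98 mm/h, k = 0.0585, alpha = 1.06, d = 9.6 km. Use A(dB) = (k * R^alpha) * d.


gamma = 0.0585 * 98^1.06 = 7.54841 dB/km
A = 7.54841 * 9.6 = 72.46 dB

72.46 dB


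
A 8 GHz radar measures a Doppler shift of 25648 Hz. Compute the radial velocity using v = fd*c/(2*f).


v = 25648 * 3e8 / (2 * 8000000000.0) = 480.9 m/s

480.9 m/s


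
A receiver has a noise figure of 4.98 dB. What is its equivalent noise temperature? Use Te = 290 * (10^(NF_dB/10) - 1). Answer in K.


NF_lin = 10^(4.98/10) = 3.147748
Te = 290 * (3.147748 - 1) = 622.8 K

622.8 K


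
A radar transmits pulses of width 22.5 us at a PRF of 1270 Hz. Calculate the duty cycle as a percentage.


DC = 22.5e-6 * 1270 * 100 = 2.86%

2.86%


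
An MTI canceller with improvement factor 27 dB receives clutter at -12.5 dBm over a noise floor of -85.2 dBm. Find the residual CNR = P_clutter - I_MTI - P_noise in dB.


CNR = -12.5 - 27 - (-85.2) = 45.7 dB

45.7 dB


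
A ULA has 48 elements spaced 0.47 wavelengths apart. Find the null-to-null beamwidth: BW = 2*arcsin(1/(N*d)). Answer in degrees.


1/(N*d) = 1/(48*0.47) = 0.044326
BW = 2*arcsin(0.044326) = 5.1 degrees

5.1 degrees


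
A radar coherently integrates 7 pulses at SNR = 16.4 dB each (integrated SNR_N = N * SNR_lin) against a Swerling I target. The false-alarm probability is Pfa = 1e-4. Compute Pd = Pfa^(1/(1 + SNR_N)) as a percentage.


SNR_lin = 10^(16.4/10) = 43.65158
SNR_N = 7 * 43.65158 = 305.56106
1/(1 + SNR_N) = 1/306.56106 = 0.003262
Pd = (1e-4)^0.003262 = 0.9704
Pd = 97.0%

97.0%


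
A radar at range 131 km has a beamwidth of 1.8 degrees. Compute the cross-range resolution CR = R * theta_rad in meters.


BW_rad = 0.031415927
CR = 131000 * 0.031415927 = 4115.5 m

4115.5 m


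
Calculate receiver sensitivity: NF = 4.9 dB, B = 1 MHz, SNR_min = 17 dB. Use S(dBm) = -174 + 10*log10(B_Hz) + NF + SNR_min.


10*log10(1000000.0) = 60.0
S = -174 + 60.0 + 4.9 + 17 = -92.1 dBm

-92.1 dBm


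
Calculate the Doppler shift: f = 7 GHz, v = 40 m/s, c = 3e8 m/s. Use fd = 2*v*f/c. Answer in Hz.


fd = 2 * 40 * 7000000000.0 / 3e8 = 1866.7 Hz

1866.7 Hz


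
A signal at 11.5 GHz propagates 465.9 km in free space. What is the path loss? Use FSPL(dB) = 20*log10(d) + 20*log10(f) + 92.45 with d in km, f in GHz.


20*log10(465.9) = 53.37
20*log10(11.5) = 21.21
FSPL = 167.0 dB

167.0 dB


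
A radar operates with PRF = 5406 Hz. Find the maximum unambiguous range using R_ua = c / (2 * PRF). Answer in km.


R_ua = 3e8 / (2 * 5406) = 27746.9 m = 27.7 km

27.7 km


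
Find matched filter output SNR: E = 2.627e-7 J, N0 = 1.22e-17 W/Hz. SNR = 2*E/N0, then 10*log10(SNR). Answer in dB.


SNR_lin = 2 * 2.627e-7 / 1.22e-17 = 4.307e10
SNR_dB = 10*log10(4.307e10) = 106.3 dB

106.3 dB


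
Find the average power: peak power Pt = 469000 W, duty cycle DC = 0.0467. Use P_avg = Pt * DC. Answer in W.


P_avg = 469000 * 0.0467 = 21902.3 W

21902.3 W


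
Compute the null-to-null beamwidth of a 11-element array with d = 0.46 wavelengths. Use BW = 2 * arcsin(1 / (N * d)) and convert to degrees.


1/(N*d) = 1/(11*0.46) = 0.197628
BW = 2*arcsin(0.197628) = 22.8 degrees

22.8 degrees


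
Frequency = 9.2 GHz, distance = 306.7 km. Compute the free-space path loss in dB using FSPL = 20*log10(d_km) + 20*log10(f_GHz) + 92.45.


20*log10(306.7) = 49.73
20*log10(9.2) = 19.28
FSPL = 161.5 dB

161.5 dB


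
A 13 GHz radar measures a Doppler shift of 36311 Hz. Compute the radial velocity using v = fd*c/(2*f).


v = 36311 * 3e8 / (2 * 13000000000.0) = 419.0 m/s

419.0 m/s


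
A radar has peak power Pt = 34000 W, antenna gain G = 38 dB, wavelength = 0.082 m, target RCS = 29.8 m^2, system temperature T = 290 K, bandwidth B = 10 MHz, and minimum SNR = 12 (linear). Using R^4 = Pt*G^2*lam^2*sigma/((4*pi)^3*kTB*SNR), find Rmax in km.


G_lin = 10^(38/10) = 6309.573445
R^4 = 34000 * 6309.573445^2 * 0.082^2 * 29.8 / ((4*pi)^3 * 1.38e-23 * 290 * 10000000.0 * 12)
R^4 = 2.846e20 m^4
R_max = (2.846e20)^(1/4) = 129884.9 m = 129.9 km

129.9 km


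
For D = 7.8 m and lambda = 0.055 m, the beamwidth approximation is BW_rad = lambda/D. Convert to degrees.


BW_rad = 0.055 / 7.8 = 0.007051
BW_deg = 0.4 degrees

0.4 degrees


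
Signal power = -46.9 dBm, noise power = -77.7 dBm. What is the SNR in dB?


SNR = -46.9 - (-77.7) = 30.8 dB

30.8 dB


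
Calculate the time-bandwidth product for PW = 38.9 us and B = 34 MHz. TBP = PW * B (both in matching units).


TBP = 38.9 * 34 = 1322.6

1322.6


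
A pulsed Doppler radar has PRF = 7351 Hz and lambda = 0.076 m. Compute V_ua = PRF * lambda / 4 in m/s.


V_ua = 7351 * 0.076 / 4 = 139.7 m/s

139.7 m/s


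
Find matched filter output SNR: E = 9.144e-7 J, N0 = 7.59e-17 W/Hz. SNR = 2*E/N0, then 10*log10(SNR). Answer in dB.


SNR_lin = 2 * 9.144e-7 / 7.59e-17 = 2.409e10
SNR_dB = 10*log10(2.409e10) = 103.8 dB

103.8 dB


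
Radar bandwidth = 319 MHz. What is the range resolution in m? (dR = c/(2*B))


dR = 3e8 / (2 * 319000000.0) = 0.47 m

0.47 m


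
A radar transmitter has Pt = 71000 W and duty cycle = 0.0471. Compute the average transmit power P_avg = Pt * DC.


P_avg = 71000 * 0.0471 = 3344.1 W

3344.1 W


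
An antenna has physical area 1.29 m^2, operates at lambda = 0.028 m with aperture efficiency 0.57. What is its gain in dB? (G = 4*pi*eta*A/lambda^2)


G_linear = 4*pi*0.57*1.29/0.028^2 = 11785.78
G_dB = 10*log10(11785.78) = 40.7 dB

40.7 dB


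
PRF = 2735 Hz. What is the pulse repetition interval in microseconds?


PRI = 1/2735 = 0.0003656307 s = 365.6 us

365.6 us


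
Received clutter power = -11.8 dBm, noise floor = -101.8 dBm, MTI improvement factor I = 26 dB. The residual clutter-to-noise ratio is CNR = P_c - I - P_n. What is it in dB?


CNR = -11.8 - 26 - (-101.8) = 64.0 dB

64.0 dB


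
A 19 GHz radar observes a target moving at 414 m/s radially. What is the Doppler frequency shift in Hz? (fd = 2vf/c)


fd = 2 * 414 * 19000000000.0 / 3e8 = 52440.0 Hz

52440.0 Hz


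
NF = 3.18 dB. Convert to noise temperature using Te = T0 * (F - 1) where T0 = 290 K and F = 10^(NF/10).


NF_lin = 10^(3.18/10) = 2.079697
Te = 290 * (2.079697 - 1) = 313.1 K

313.1 K


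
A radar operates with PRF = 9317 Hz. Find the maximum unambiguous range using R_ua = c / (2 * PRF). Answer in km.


R_ua = 3e8 / (2 * 9317) = 16099.6 m = 16.1 km

16.1 km


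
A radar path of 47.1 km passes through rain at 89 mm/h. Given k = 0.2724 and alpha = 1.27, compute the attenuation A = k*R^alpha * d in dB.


gamma = 0.2724 * 89^1.27 = 81.45775 dB/km
A = 81.45775 * 47.1 = 3836.66 dB

3836.66 dB


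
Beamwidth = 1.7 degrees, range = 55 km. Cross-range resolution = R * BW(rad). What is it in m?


BW_rad = 0.029670597
CR = 55000 * 0.029670597 = 1631.9 m

1631.9 m


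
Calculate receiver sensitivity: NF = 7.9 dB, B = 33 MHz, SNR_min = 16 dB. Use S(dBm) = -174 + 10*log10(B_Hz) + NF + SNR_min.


10*log10(33000000.0) = 75.19
S = -174 + 75.19 + 7.9 + 16 = -74.9 dBm

-74.9 dBm


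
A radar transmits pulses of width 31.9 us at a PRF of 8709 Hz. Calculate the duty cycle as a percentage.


DC = 31.9e-6 * 8709 * 100 = 27.78%

27.78%


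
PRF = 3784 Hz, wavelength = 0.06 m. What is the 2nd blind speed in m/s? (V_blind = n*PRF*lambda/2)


V_blind = 2 * 3784 * 0.06 / 2 = 227.0 m/s

227.0 m/s


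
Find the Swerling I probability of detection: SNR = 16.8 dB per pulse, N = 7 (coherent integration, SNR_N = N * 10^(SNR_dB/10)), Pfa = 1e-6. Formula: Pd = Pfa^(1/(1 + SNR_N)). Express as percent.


SNR_lin = 10^(16.8/10) = 47.86301
SNR_N = 7 * 47.86301 = 335.04107
1/(1 + SNR_N) = 1/336.04107 = 0.0029758
Pd = (1e-6)^0.0029758 = 0.95972
Pd = 96.0%

96.0%


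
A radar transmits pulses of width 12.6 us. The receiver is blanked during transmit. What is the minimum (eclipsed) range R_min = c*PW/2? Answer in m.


R_min = 3e8 * 12.6e-6 / 2 = 1890.0 m

1890.0 m


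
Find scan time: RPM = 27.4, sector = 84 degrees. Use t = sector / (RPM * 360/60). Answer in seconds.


t = 84 / (27.4 * 360) * 60 = 0.51 s

0.51 s


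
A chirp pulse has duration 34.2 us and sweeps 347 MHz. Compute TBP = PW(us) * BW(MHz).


TBP = 34.2 * 347 = 11867.4

11867.4


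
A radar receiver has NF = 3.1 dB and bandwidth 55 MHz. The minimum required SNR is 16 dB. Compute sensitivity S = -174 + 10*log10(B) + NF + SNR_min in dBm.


10*log10(55000000.0) = 77.4
S = -174 + 77.4 + 3.1 + 16 = -77.5 dBm

-77.5 dBm


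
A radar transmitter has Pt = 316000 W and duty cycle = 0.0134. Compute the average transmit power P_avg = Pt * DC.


P_avg = 316000 * 0.0134 = 4234.4 W

4234.4 W


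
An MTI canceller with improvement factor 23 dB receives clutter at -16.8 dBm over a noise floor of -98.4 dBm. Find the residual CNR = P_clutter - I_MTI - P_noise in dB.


CNR = -16.8 - 23 - (-98.4) = 58.6 dB

58.6 dB


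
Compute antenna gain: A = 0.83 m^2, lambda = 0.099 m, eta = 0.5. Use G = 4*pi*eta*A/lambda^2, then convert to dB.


G_linear = 4*pi*0.5*0.83/0.099^2 = 532.09
G_dB = 10*log10(532.09) = 27.3 dB

27.3 dB


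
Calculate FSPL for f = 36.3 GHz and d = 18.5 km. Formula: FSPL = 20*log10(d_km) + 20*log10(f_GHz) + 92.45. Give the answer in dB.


20*log10(18.5) = 25.34
20*log10(36.3) = 31.2
FSPL = 149.0 dB

149.0 dB


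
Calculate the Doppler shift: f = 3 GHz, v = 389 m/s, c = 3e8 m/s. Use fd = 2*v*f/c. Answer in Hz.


fd = 2 * 389 * 3000000000.0 / 3e8 = 7780.0 Hz

7780.0 Hz


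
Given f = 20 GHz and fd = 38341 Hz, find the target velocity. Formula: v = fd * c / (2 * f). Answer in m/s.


v = 38341 * 3e8 / (2 * 20000000000.0) = 287.6 m/s

287.6 m/s


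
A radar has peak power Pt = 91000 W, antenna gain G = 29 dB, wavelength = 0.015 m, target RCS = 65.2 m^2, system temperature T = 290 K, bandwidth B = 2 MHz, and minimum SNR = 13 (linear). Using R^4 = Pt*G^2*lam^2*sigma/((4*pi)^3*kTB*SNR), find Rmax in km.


G_lin = 10^(29/10) = 794.328235
R^4 = 91000 * 794.328235^2 * 0.015^2 * 65.2 / ((4*pi)^3 * 1.38e-23 * 290 * 2000000.0 * 13)
R^4 = 4.07935e18 m^4
R_max = (4.07935e18)^(1/4) = 44941.5 m = 44.9 km

44.9 km


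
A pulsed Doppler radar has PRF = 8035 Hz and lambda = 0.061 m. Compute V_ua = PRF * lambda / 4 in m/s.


V_ua = 8035 * 0.061 / 4 = 122.5 m/s

122.5 m/s


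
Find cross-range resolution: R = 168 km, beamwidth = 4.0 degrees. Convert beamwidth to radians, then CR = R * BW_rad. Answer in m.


BW_rad = 0.06981317
CR = 168000 * 0.06981317 = 11728.6 m

11728.6 m


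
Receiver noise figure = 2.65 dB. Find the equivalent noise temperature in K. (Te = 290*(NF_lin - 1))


NF_lin = 10^(2.65/10) = 1.840772
Te = 290 * (1.840772 - 1) = 243.8 K

243.8 K


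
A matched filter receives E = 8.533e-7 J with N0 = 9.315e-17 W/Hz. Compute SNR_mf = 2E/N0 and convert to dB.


SNR_lin = 2 * 8.533e-7 / 9.315e-17 = 1.832e10
SNR_dB = 10*log10(1.832e10) = 102.6 dB

102.6 dB


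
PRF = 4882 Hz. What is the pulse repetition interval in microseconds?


PRI = 1/4882 = 0.0002048341 s = 204.8 us

204.8 us


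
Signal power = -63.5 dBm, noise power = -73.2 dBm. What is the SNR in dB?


SNR = -63.5 - (-73.2) = 9.7 dB

9.7 dB


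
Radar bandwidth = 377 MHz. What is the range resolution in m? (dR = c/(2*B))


dR = 3e8 / (2 * 377000000.0) = 0.4 m

0.4 m


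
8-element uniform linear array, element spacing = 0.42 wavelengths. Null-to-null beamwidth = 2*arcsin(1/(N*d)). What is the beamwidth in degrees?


1/(N*d) = 1/(8*0.42) = 0.297619
BW = 2*arcsin(0.297619) = 34.6 degrees

34.6 degrees


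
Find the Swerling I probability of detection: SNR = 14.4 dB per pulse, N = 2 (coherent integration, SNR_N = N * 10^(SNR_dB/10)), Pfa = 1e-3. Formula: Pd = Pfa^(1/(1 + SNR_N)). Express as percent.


SNR_lin = 10^(14.4/10) = 27.54229
SNR_N = 2 * 27.54229 = 55.08458
1/(1 + SNR_N) = 1/56.08458 = 0.0178302
Pd = (1e-3)^0.0178302 = 0.88412
Pd = 88.4%

88.4%


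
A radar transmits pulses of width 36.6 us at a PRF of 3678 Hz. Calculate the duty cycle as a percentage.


DC = 36.6e-6 * 3678 * 100 = 13.46%

13.46%


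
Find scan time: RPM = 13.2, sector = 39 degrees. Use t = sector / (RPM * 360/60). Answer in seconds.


t = 39 / (13.2 * 360) * 60 = 0.49 s

0.49 s


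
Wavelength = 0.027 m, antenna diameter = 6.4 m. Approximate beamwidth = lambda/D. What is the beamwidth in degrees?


BW_rad = 0.027 / 6.4 = 0.004219
BW_deg = 0.24 degrees

0.24 degrees


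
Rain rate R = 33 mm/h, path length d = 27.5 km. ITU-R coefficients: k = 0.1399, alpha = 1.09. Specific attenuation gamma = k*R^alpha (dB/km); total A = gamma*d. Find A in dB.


gamma = 0.1399 * 33^1.09 = 6.324088 dB/km
A = 6.324088 * 27.5 = 173.91 dB

173.91 dB


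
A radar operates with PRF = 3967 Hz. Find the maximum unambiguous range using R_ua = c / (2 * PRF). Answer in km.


R_ua = 3e8 / (2 * 3967) = 37811.9 m = 37.8 km

37.8 km


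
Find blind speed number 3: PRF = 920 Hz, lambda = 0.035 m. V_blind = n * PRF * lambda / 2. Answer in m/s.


V_blind = 3 * 920 * 0.035 / 2 = 48.3 m/s

48.3 m/s


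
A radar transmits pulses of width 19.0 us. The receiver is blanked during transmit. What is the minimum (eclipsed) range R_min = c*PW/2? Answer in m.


R_min = 3e8 * 19.0e-6 / 2 = 2850.0 m

2850.0 m


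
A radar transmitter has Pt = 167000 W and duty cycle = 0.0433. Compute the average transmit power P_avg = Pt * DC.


P_avg = 167000 * 0.0433 = 7231.1 W

7231.1 W


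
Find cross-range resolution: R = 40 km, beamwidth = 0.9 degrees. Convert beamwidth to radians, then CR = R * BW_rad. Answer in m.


BW_rad = 0.015707963
CR = 40000 * 0.015707963 = 628.3 m

628.3 m


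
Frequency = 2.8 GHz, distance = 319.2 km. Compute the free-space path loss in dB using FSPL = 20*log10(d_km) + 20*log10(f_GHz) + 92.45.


20*log10(319.2) = 50.08
20*log10(2.8) = 8.94
FSPL = 151.5 dB

151.5 dB


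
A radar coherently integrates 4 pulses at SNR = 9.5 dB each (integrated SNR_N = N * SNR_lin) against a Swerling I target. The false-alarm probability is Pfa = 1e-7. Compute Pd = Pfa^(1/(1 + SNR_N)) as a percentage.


SNR_lin = 10^(9.5/10) = 8.91251
SNR_N = 4 * 8.91251 = 35.65004
1/(1 + SNR_N) = 1/36.65004 = 0.0272851
Pd = (1e-7)^0.0272851 = 0.64418
Pd = 64.4%

64.4%


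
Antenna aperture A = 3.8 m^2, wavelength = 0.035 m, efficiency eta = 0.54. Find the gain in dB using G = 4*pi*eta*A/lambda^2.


G_linear = 4*pi*0.54*3.8/0.035^2 = 21049.95
G_dB = 10*log10(21049.95) = 43.2 dB

43.2 dB


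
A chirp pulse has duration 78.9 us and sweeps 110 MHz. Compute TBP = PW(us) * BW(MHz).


TBP = 78.9 * 110 = 8679.0

8679.0


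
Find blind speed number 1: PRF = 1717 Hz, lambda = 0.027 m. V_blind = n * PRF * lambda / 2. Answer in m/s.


V_blind = 1 * 1717 * 0.027 / 2 = 23.2 m/s

23.2 m/s


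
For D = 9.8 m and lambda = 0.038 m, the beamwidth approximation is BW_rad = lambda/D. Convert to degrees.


BW_rad = 0.038 / 9.8 = 0.003878
BW_deg = 0.22 degrees

0.22 degrees


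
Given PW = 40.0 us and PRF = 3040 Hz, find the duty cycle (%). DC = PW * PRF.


DC = 40.0e-6 * 3040 * 100 = 12.16%

12.16%


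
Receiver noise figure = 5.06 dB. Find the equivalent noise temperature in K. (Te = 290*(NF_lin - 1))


NF_lin = 10^(5.06/10) = 3.206269
Te = 290 * (3.206269 - 1) = 639.8 K

639.8 K


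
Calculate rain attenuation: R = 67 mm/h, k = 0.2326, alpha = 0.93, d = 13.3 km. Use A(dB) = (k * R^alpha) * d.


gamma = 0.2326 * 67^0.93 = 11.610723 dB/km
A = 11.610723 * 13.3 = 154.42 dB

154.42 dB


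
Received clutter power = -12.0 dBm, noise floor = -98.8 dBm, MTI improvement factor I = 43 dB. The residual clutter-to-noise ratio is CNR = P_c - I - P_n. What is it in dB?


CNR = -12.0 - 43 - (-98.8) = 43.8 dB

43.8 dB


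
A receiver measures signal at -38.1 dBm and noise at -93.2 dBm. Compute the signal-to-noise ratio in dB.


SNR = -38.1 - (-93.2) = 55.1 dB

55.1 dB


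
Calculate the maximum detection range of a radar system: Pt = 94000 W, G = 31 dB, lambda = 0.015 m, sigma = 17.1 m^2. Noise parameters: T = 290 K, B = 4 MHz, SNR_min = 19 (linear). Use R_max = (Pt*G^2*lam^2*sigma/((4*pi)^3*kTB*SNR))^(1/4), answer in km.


G_lin = 10^(31/10) = 1258.925412
R^4 = 94000 * 1258.925412^2 * 0.015^2 * 17.1 / ((4*pi)^3 * 1.38e-23 * 290 * 4000000.0 * 19)
R^4 = 9.497e17 m^4
R_max = (9.497e17)^(1/4) = 31217.4 m = 31.2 km

31.2 km


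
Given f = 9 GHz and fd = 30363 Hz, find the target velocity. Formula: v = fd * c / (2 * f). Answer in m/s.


v = 30363 * 3e8 / (2 * 9000000000.0) = 506.1 m/s

506.1 m/s


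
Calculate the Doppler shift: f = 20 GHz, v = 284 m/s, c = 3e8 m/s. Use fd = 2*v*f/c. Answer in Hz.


fd = 2 * 284 * 20000000000.0 / 3e8 = 37866.7 Hz

37866.7 Hz


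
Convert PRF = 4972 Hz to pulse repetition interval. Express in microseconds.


PRI = 1/4972 = 0.0002011263 s = 201.1 us

201.1 us


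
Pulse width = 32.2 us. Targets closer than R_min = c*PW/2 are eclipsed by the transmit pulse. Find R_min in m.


R_min = 3e8 * 32.2e-6 / 2 = 4830.0 m

4830.0 m


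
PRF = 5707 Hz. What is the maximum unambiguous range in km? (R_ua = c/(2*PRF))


R_ua = 3e8 / (2 * 5707) = 26283.5 m = 26.3 km

26.3 km


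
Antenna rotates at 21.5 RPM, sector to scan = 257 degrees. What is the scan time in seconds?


t = 257 / (21.5 * 360) * 60 = 1.99 s

1.99 s


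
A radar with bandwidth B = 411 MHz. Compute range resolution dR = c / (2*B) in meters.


dR = 3e8 / (2 * 411000000.0) = 0.36 m

0.36 m


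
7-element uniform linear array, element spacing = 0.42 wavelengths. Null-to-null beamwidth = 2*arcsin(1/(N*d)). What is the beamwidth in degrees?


1/(N*d) = 1/(7*0.42) = 0.340136
BW = 2*arcsin(0.340136) = 39.8 degrees

39.8 degrees


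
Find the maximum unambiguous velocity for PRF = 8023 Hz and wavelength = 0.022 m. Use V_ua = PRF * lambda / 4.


V_ua = 8023 * 0.022 / 4 = 44.1 m/s

44.1 m/s


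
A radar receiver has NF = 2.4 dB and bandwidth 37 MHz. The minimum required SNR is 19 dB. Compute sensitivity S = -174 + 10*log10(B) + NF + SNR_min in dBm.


10*log10(37000000.0) = 75.68
S = -174 + 75.68 + 2.4 + 19 = -76.9 dBm

-76.9 dBm


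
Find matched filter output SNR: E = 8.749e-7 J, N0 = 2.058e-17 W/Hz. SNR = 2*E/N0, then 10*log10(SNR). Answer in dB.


SNR_lin = 2 * 8.749e-7 / 2.058e-17 = 8.502e10
SNR_dB = 10*log10(8.502e10) = 109.3 dB

109.3 dB


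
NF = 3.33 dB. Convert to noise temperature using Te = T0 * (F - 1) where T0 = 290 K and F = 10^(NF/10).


NF_lin = 10^(3.33/10) = 2.152782
Te = 290 * (2.152782 - 1) = 334.3 K

334.3 K


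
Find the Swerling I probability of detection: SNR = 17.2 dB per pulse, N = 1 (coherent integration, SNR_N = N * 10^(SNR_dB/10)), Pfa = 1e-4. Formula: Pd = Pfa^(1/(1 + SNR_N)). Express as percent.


SNR_lin = 10^(17.2/10) = 52.48075
SNR_N = 1 * 52.48075 = 52.48075
1/(1 + SNR_N) = 1/53.48075 = 0.0186983
Pd = (1e-4)^0.0186983 = 0.8418
Pd = 84.2%

84.2%
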